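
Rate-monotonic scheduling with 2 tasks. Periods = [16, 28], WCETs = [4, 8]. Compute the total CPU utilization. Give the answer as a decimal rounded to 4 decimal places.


Compute individual utilizations (exact fractions):
  Task 1: C/T = 4/16 = 1/4 (approx. 0.25)
  Task 2: C/T = 8/28 = 2/7 (approx. 0.2857)
Total utilization U = 1/4 + 2/7 = 15/28
Rounded to 4 decimal places: U = 0.5357
RM (Liu & Layland) bound for 2 tasks = 0.828427; compare with U = 15/28 (approx. 0.535714)
U <= bound, so schedulable by RM sufficient condition.

0.5357


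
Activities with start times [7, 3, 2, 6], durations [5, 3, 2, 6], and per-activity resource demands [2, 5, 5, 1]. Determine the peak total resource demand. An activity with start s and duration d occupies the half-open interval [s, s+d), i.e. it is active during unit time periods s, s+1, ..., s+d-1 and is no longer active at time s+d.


Each activity i is active on [start_i, start_i + duration_i).
Compute total resource usage per time slot:
  t=0: active resources = [], total = 0
  t=1: active resources = [], total = 0
  t=2: active resources = [5], total = 5
  t=3: active resources = [5, 5], total = 10
  t=4: active resources = [5], total = 5
  t=5: active resources = [5], total = 5
  t=6: active resources = [1], total = 1
  t=7: active resources = [2, 1], total = 3
  t=8: active resources = [2, 1], total = 3
  t=9: active resources = [2, 1], total = 3
  t=10: active resources = [2, 1], total = 3
  t=11: active resources = [2, 1], total = 3
Peak resource demand = 10

10


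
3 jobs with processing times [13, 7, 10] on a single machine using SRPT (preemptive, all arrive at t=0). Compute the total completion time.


Since all jobs arrive at t=0, SRPT equals SPT ordering.
SPT order: [7, 10, 13]
Completion times:
  Job 1: p=7, C=7
  Job 2: p=10, C=17
  Job 3: p=13, C=30
Total completion time = 7 + 17 + 30 = 54

54


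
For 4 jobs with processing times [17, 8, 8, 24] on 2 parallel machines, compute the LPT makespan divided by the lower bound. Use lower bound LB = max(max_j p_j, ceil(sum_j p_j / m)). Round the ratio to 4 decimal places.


LPT order: [24, 17, 8, 8]
Machine loads after assignment: [32, 25]
LPT makespan = 32
Lower bound = max(max_job, ceil(total/2)) = max(24, 29) = 29
Ratio = 32 / 29 = 1.1034

1.1034


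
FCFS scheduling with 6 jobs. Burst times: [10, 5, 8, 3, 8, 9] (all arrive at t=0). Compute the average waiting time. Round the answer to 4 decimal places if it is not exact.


FCFS order (as given): [10, 5, 8, 3, 8, 9]
Waiting times:
  Job 1: wait = 0
  Job 2: wait = 10
  Job 3: wait = 15
  Job 4: wait = 23
  Job 5: wait = 26
  Job 6: wait = 34
Sum of waiting times = 108
Average waiting time = 108/6 = 18.0

18.0


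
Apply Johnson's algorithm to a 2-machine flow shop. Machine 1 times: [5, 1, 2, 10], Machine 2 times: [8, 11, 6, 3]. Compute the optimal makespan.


Apply Johnson's rule:
  Group 1 (a <= b): [(2, 1, 11), (3, 2, 6), (1, 5, 8)]
  Group 2 (a > b): [(4, 10, 3)]
Optimal job order: [2, 3, 1, 4]
Schedule:
  Job 2: M1 done at 1, M2 done at 12
  Job 3: M1 done at 3, M2 done at 18
  Job 1: M1 done at 8, M2 done at 26
  Job 4: M1 done at 18, M2 done at 29
Makespan = 29

29


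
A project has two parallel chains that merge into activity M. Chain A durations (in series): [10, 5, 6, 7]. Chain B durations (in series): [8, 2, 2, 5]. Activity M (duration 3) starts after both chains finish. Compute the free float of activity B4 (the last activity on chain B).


ES(B4) = sum of predecessors on chain B = 12
EF(B4) = ES + duration = 12 + 5 = 17
Successor of B4 is M. ES(M) = max(sum(A), sum(B)) = max(28, 17) = 28
Free float = ES(successor) - EF(current) = 28 - 17 = 11

11


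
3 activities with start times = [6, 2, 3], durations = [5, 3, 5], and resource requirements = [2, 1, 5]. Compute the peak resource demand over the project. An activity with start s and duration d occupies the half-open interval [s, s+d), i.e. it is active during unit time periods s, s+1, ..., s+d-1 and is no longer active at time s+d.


Each activity i is active on [start_i, start_i + duration_i).
Compute total resource usage per time slot:
  t=0: active resources = [], total = 0
  t=1: active resources = [], total = 0
  t=2: active resources = [1], total = 1
  t=3: active resources = [1, 5], total = 6
  t=4: active resources = [1, 5], total = 6
  t=5: active resources = [5], total = 5
  t=6: active resources = [2, 5], total = 7
  t=7: active resources = [2, 5], total = 7
  t=8: active resources = [2], total = 2
  t=9: active resources = [2], total = 2
  t=10: active resources = [2], total = 2
Peak resource demand = 7

7


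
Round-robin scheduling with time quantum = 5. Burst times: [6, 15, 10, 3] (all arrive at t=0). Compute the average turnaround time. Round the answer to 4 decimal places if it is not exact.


Time quantum = 5
Execution trace:
  J1 runs 5 units, time = 5
  J2 runs 5 units, time = 10
  J3 runs 5 units, time = 15
  J4 runs 3 units, time = 18
  J1 runs 1 units, time = 19
  J2 runs 5 units, time = 24
  J3 runs 5 units, time = 29
  J2 runs 5 units, time = 34
Finish times: [19, 34, 29, 18]
Average turnaround = 100/4 = 25.0

25.0


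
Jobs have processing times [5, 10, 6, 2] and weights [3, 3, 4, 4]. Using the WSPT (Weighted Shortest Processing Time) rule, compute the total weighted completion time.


Compute p/w ratios and sort ascending (WSPT): [(2, 4), (6, 4), (5, 3), (10, 3)]
Compute weighted completion times:
  Job (p=2,w=4): C=2, w*C=4*2=8
  Job (p=6,w=4): C=8, w*C=4*8=32
  Job (p=5,w=3): C=13, w*C=3*13=39
  Job (p=10,w=3): C=23, w*C=3*23=69
Total weighted completion time = 148

148


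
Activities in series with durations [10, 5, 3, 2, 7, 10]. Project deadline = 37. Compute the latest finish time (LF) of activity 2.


LF(activity 2) = deadline - sum of successor durations
Successors: activities 3 through 6 with durations [3, 2, 7, 10]
Sum of successor durations = 22
LF = 37 - 22 = 15

15


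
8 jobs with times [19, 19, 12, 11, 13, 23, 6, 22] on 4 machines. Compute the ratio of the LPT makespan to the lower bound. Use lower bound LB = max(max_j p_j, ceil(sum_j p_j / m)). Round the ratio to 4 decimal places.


LPT order: [23, 22, 19, 19, 13, 12, 11, 6]
Machine loads after assignment: [29, 33, 32, 31]
LPT makespan = 33
Lower bound = max(max_job, ceil(total/4)) = max(23, 32) = 32
Ratio = 33 / 32 = 1.0313

1.0313


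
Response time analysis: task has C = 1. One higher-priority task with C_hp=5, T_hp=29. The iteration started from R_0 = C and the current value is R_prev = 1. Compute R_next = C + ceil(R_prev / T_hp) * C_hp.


R_next = C + ceil(R_prev / T_hp) * C_hp
ceil(1 / 29) = ceil(0.0345) = 1
Interference = 1 * 5 = 5
R_next = 1 + 5 = 6

6


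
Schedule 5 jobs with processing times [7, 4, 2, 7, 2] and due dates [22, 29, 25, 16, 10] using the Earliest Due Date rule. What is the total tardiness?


Sort by due date (EDD order): [(2, 10), (7, 16), (7, 22), (2, 25), (4, 29)]
Compute completion times and tardiness:
  Job 1: p=2, d=10, C=2, tardiness=max(0,2-10)=0
  Job 2: p=7, d=16, C=9, tardiness=max(0,9-16)=0
  Job 3: p=7, d=22, C=16, tardiness=max(0,16-22)=0
  Job 4: p=2, d=25, C=18, tardiness=max(0,18-25)=0
  Job 5: p=4, d=29, C=22, tardiness=max(0,22-29)=0
Total tardiness = 0

0


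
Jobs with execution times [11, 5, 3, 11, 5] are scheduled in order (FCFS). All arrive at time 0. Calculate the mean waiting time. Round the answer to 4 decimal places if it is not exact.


FCFS order (as given): [11, 5, 3, 11, 5]
Waiting times:
  Job 1: wait = 0
  Job 2: wait = 11
  Job 3: wait = 16
  Job 4: wait = 19
  Job 5: wait = 30
Sum of waiting times = 76
Average waiting time = 76/5 = 15.2

15.2


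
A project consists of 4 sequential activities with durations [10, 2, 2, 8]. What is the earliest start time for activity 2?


Activity 2 starts after activities 1 through 1 complete.
Predecessor durations: [10]
ES = 10 = 10

10


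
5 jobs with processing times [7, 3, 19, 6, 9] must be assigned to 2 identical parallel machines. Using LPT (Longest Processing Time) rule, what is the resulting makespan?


Sort jobs in decreasing order (LPT): [19, 9, 7, 6, 3]
Assign each job to the least loaded machine:
  Machine 1: jobs [19, 3], load = 22
  Machine 2: jobs [9, 7, 6], load = 22
Makespan = max load = 22

22


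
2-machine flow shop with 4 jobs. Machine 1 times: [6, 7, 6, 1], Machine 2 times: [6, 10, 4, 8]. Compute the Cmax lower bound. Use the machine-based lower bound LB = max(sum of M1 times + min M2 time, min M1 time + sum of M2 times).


LB1 = sum(M1 times) + min(M2 times) = 20 + 4 = 24
LB2 = min(M1 times) + sum(M2 times) = 1 + 28 = 29
Lower bound = max(LB1, LB2) = max(24, 29) = 29

29


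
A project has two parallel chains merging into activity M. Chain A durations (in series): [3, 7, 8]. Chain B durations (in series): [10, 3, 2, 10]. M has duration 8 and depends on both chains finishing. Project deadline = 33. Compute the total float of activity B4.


Forward pass: ES(B4) = sum of predecessors on chain B = 15
EF = ES + duration = 15 + 10 = 25
Backward pass: LF(M) = deadline = 33; LS(M) = 33 - 8 = 25
LF(B4) = LS(M) - sum(successors on chain B) = 25 - 0 = 25
LS = LF - duration = 25 - 10 = 15
Total float = LS - ES = 15 - 15 = 0

0


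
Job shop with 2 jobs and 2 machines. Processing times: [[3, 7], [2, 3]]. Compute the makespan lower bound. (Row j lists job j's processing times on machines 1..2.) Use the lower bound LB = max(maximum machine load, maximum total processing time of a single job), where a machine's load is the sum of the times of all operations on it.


Machine loads:
  Machine 1: 3 + 2 = 5
  Machine 2: 7 + 3 = 10
Max machine load = 10
Job totals:
  Job 1: 10
  Job 2: 5
Max job total = 10
Lower bound = max(10, 10) = 10

10


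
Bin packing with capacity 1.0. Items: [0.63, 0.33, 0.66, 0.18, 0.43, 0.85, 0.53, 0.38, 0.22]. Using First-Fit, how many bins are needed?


Place items sequentially using First-Fit:
  Item 0.63 -> new Bin 1
  Item 0.33 -> Bin 1 (now 0.96)
  Item 0.66 -> new Bin 2
  Item 0.18 -> Bin 2 (now 0.84)
  Item 0.43 -> new Bin 3
  Item 0.85 -> new Bin 4
  Item 0.53 -> Bin 3 (now 0.96)
  Item 0.38 -> new Bin 5
  Item 0.22 -> Bin 5 (now 0.6)
Total bins used = 5

5


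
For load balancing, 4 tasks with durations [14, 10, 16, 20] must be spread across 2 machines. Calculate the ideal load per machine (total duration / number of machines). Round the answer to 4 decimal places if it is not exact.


Total processing time = 14 + 10 + 16 + 20 = 60
Number of machines = 2
Ideal balanced load = 60 / 2 = 30.0

30.0


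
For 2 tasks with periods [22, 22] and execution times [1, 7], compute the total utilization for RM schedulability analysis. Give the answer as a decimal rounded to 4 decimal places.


Compute individual utilizations (exact fractions):
  Task 1: C/T = 1/22 (approx. 0.0455)
  Task 2: C/T = 7/22 (approx. 0.3182)
Total utilization U = 1/22 + 7/22 = 4/11
Rounded to 4 decimal places: U = 0.3636
RM (Liu & Layland) bound for 2 tasks = 0.828427; compare with U = 4/11 (approx. 0.363636)
U <= bound, so schedulable by RM sufficient condition.

0.3636


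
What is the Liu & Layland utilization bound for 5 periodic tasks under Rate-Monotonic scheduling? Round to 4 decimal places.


Compute 2^(1/5) = 1.1486983550
Subtract 1: 1.1486983550 - 1 = 0.1486983550
Multiply by n: 5 * 0.1486983550 = 0.7434917750
Round to 4 dp: 0.7435

0.7435


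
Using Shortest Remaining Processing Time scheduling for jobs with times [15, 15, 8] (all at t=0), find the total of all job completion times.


Since all jobs arrive at t=0, SRPT equals SPT ordering.
SPT order: [8, 15, 15]
Completion times:
  Job 1: p=8, C=8
  Job 2: p=15, C=23
  Job 3: p=15, C=38
Total completion time = 8 + 23 + 38 = 69

69


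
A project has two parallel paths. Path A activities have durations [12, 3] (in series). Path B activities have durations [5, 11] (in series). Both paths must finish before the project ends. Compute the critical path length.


Path A total = 12 + 3 = 15
Path B total = 5 + 11 = 16
Critical path = longest path = max(15, 16) = 16

16


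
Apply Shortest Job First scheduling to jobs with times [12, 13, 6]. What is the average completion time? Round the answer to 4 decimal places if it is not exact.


SJF order (ascending): [6, 12, 13]
Completion times:
  Job 1: burst=6, C=6
  Job 2: burst=12, C=18
  Job 3: burst=13, C=31
Average completion = 55/3 = 18.3333

18.3333


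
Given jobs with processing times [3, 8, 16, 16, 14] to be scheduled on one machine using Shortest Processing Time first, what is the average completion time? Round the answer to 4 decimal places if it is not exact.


Sort jobs by processing time (SPT order): [3, 8, 14, 16, 16]
Compute completion times sequentially:
  Job 1: processing = 3, completes at 3
  Job 2: processing = 8, completes at 11
  Job 3: processing = 14, completes at 25
  Job 4: processing = 16, completes at 41
  Job 5: processing = 16, completes at 57
Sum of completion times = 137
Average completion time = 137/5 = 27.4

27.4


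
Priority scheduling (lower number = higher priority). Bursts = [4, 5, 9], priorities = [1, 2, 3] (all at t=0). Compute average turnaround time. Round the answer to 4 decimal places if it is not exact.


Sort by priority (ascending = highest first):
Order: [(1, 4), (2, 5), (3, 9)]
Completion times:
  Priority 1, burst=4, C=4
  Priority 2, burst=5, C=9
  Priority 3, burst=9, C=18
Average turnaround = 31/3 = 10.3333

10.3333


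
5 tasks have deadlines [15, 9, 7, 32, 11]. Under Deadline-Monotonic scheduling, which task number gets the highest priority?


Sort tasks by relative deadline (ascending):
  Task 3: deadline = 7
  Task 2: deadline = 9
  Task 5: deadline = 11
  Task 1: deadline = 15
  Task 4: deadline = 32
Priority order (highest first): [3, 2, 5, 1, 4]
Highest priority task = 3

3


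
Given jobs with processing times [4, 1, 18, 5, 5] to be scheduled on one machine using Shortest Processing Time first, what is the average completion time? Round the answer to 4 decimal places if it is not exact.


Sort jobs by processing time (SPT order): [1, 4, 5, 5, 18]
Compute completion times sequentially:
  Job 1: processing = 1, completes at 1
  Job 2: processing = 4, completes at 5
  Job 3: processing = 5, completes at 10
  Job 4: processing = 5, completes at 15
  Job 5: processing = 18, completes at 33
Sum of completion times = 64
Average completion time = 64/5 = 12.8

12.8


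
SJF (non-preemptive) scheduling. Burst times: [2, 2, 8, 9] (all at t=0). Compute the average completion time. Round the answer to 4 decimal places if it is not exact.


SJF order (ascending): [2, 2, 8, 9]
Completion times:
  Job 1: burst=2, C=2
  Job 2: burst=2, C=4
  Job 3: burst=8, C=12
  Job 4: burst=9, C=21
Average completion = 39/4 = 9.75

9.75


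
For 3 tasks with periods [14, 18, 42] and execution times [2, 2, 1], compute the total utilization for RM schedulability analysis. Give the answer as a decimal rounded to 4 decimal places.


Compute individual utilizations (exact fractions):
  Task 1: C/T = 2/14 = 1/7 (approx. 0.1429)
  Task 2: C/T = 2/18 = 1/9 (approx. 0.1111)
  Task 3: C/T = 1/42 (approx. 0.0238)
Total utilization U = 1/7 + 1/9 + 1/42 = 5/18
Rounded to 4 decimal places: U = 0.2778
RM (Liu & Layland) bound for 3 tasks = 0.779763; compare with U = 5/18 (approx. 0.277778)
U <= bound, so schedulable by RM sufficient condition.

0.2778


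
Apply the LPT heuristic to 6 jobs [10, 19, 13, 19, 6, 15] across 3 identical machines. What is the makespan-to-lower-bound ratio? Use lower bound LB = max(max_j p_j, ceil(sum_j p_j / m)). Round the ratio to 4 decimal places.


LPT order: [19, 19, 15, 13, 10, 6]
Machine loads after assignment: [29, 25, 28]
LPT makespan = 29
Lower bound = max(max_job, ceil(total/3)) = max(19, 28) = 28
Ratio = 29 / 28 = 1.0357

1.0357


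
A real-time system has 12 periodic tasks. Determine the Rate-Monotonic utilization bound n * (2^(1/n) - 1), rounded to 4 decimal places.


Compute 2^(1/12) = 1.0594630944
Subtract 1: 1.0594630944 - 1 = 0.0594630944
Multiply by n: 12 * 0.0594630944 = 0.7135571328
Round to 4 dp: 0.7136

0.7136


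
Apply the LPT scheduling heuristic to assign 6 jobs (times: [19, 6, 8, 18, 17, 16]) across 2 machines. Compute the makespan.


Sort jobs in decreasing order (LPT): [19, 18, 17, 16, 8, 6]
Assign each job to the least loaded machine:
  Machine 1: jobs [19, 16, 8], load = 43
  Machine 2: jobs [18, 17, 6], load = 41
Makespan = max load = 43

43


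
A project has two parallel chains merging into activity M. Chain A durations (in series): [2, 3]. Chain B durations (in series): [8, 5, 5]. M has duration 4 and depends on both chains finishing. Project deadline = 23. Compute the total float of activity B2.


Forward pass: ES(B2) = sum of predecessors on chain B = 8
EF = ES + duration = 8 + 5 = 13
Backward pass: LF(M) = deadline = 23; LS(M) = 23 - 4 = 19
LF(B2) = LS(M) - sum(successors on chain B) = 19 - 5 = 14
LS = LF - duration = 14 - 5 = 9
Total float = LS - ES = 9 - 8 = 1

1


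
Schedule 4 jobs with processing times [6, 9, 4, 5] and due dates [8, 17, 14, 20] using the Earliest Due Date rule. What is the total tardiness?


Sort by due date (EDD order): [(6, 8), (4, 14), (9, 17), (5, 20)]
Compute completion times and tardiness:
  Job 1: p=6, d=8, C=6, tardiness=max(0,6-8)=0
  Job 2: p=4, d=14, C=10, tardiness=max(0,10-14)=0
  Job 3: p=9, d=17, C=19, tardiness=max(0,19-17)=2
  Job 4: p=5, d=20, C=24, tardiness=max(0,24-20)=4
Total tardiness = 6

6


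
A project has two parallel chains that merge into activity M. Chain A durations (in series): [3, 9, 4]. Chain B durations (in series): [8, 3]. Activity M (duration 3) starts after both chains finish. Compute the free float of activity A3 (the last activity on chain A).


ES(A3) = sum of predecessors on chain A = 12
EF(A3) = ES + duration = 12 + 4 = 16
Successor of A3 is M. ES(M) = max(sum(A), sum(B)) = max(16, 11) = 16
Free float = ES(successor) - EF(current) = 16 - 16 = 0

0


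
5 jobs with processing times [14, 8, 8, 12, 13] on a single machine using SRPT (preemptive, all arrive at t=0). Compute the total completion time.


Since all jobs arrive at t=0, SRPT equals SPT ordering.
SPT order: [8, 8, 12, 13, 14]
Completion times:
  Job 1: p=8, C=8
  Job 2: p=8, C=16
  Job 3: p=12, C=28
  Job 4: p=13, C=41
  Job 5: p=14, C=55
Total completion time = 8 + 16 + 28 + 41 + 55 = 148

148


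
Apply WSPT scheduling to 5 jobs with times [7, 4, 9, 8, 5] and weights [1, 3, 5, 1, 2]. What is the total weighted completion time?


Compute p/w ratios and sort ascending (WSPT): [(4, 3), (9, 5), (5, 2), (7, 1), (8, 1)]
Compute weighted completion times:
  Job (p=4,w=3): C=4, w*C=3*4=12
  Job (p=9,w=5): C=13, w*C=5*13=65
  Job (p=5,w=2): C=18, w*C=2*18=36
  Job (p=7,w=1): C=25, w*C=1*25=25
  Job (p=8,w=1): C=33, w*C=1*33=33
Total weighted completion time = 171

171


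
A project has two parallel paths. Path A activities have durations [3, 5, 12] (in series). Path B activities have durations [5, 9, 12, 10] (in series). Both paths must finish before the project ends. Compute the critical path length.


Path A total = 3 + 5 + 12 = 20
Path B total = 5 + 9 + 12 + 10 = 36
Critical path = longest path = max(20, 36) = 36

36


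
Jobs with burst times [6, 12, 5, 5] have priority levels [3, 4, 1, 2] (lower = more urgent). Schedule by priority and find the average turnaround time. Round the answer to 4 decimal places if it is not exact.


Sort by priority (ascending = highest first):
Order: [(1, 5), (2, 5), (3, 6), (4, 12)]
Completion times:
  Priority 1, burst=5, C=5
  Priority 2, burst=5, C=10
  Priority 3, burst=6, C=16
  Priority 4, burst=12, C=28
Average turnaround = 59/4 = 14.75

14.75


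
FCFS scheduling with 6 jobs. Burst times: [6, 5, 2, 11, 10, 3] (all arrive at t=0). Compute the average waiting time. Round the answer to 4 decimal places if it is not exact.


FCFS order (as given): [6, 5, 2, 11, 10, 3]
Waiting times:
  Job 1: wait = 0
  Job 2: wait = 6
  Job 3: wait = 11
  Job 4: wait = 13
  Job 5: wait = 24
  Job 6: wait = 34
Sum of waiting times = 88
Average waiting time = 88/6 = 14.6667

14.6667


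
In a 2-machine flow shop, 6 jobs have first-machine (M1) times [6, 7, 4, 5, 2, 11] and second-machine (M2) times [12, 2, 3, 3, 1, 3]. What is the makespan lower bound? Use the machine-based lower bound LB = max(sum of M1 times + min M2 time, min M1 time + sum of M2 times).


LB1 = sum(M1 times) + min(M2 times) = 35 + 1 = 36
LB2 = min(M1 times) + sum(M2 times) = 2 + 24 = 26
Lower bound = max(LB1, LB2) = max(36, 26) = 36

36


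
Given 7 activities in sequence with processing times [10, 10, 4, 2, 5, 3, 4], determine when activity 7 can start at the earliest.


Activity 7 starts after activities 1 through 6 complete.
Predecessor durations: [10, 10, 4, 2, 5, 3]
ES = 10 + 10 + 4 + 2 + 5 + 3 = 34

34


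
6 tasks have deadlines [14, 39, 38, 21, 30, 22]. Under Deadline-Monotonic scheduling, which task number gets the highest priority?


Sort tasks by relative deadline (ascending):
  Task 1: deadline = 14
  Task 4: deadline = 21
  Task 6: deadline = 22
  Task 5: deadline = 30
  Task 3: deadline = 38
  Task 2: deadline = 39
Priority order (highest first): [1, 4, 6, 5, 3, 2]
Highest priority task = 1

1


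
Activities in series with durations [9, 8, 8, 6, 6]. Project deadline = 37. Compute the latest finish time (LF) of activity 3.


LF(activity 3) = deadline - sum of successor durations
Successors: activities 4 through 5 with durations [6, 6]
Sum of successor durations = 12
LF = 37 - 12 = 25

25


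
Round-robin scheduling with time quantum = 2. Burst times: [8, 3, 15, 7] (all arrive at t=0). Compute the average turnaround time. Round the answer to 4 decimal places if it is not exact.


Time quantum = 2
Execution trace:
  J1 runs 2 units, time = 2
  J2 runs 2 units, time = 4
  J3 runs 2 units, time = 6
  J4 runs 2 units, time = 8
  J1 runs 2 units, time = 10
  J2 runs 1 units, time = 11
  J3 runs 2 units, time = 13
  J4 runs 2 units, time = 15
  J1 runs 2 units, time = 17
  J3 runs 2 units, time = 19
  J4 runs 2 units, time = 21
  J1 runs 2 units, time = 23
  J3 runs 2 units, time = 25
  J4 runs 1 units, time = 26
  J3 runs 2 units, time = 28
  J3 runs 2 units, time = 30
  J3 runs 2 units, time = 32
  J3 runs 1 units, time = 33
Finish times: [23, 11, 33, 26]
Average turnaround = 93/4 = 23.25

23.25


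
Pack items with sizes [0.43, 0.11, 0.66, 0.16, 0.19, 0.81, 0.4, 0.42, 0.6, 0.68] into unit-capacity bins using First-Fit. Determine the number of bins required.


Place items sequentially using First-Fit:
  Item 0.43 -> new Bin 1
  Item 0.11 -> Bin 1 (now 0.54)
  Item 0.66 -> new Bin 2
  Item 0.16 -> Bin 1 (now 0.7)
  Item 0.19 -> Bin 1 (now 0.89)
  Item 0.81 -> new Bin 3
  Item 0.4 -> new Bin 4
  Item 0.42 -> Bin 4 (now 0.82)
  Item 0.6 -> new Bin 5
  Item 0.68 -> new Bin 6
Total bins used = 6

6


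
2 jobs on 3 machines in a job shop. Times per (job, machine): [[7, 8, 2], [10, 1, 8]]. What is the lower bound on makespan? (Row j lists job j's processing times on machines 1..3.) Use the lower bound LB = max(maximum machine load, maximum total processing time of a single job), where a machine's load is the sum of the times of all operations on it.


Machine loads:
  Machine 1: 7 + 10 = 17
  Machine 2: 8 + 1 = 9
  Machine 3: 2 + 8 = 10
Max machine load = 17
Job totals:
  Job 1: 17
  Job 2: 19
Max job total = 19
Lower bound = max(17, 19) = 19

19


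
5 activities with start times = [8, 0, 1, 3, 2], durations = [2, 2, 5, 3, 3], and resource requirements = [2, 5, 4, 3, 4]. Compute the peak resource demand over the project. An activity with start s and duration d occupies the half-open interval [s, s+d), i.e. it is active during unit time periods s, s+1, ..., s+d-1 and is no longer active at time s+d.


Each activity i is active on [start_i, start_i + duration_i).
Compute total resource usage per time slot:
  t=0: active resources = [5], total = 5
  t=1: active resources = [5, 4], total = 9
  t=2: active resources = [4, 4], total = 8
  t=3: active resources = [4, 3, 4], total = 11
  t=4: active resources = [4, 3, 4], total = 11
  t=5: active resources = [4, 3], total = 7
  t=6: active resources = [], total = 0
  t=7: active resources = [], total = 0
  t=8: active resources = [2], total = 2
  t=9: active resources = [2], total = 2
Peak resource demand = 11

11


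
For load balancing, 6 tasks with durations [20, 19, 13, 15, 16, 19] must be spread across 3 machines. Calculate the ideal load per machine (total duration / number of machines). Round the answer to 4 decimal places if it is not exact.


Total processing time = 20 + 19 + 13 + 15 + 16 + 19 = 102
Number of machines = 3
Ideal balanced load = 102 / 3 = 34.0

34.0


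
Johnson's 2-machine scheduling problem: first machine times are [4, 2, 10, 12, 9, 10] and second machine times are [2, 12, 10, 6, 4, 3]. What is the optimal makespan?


Apply Johnson's rule:
  Group 1 (a <= b): [(2, 2, 12), (3, 10, 10)]
  Group 2 (a > b): [(4, 12, 6), (5, 9, 4), (6, 10, 3), (1, 4, 2)]
Optimal job order: [2, 3, 4, 5, 6, 1]
Schedule:
  Job 2: M1 done at 2, M2 done at 14
  Job 3: M1 done at 12, M2 done at 24
  Job 4: M1 done at 24, M2 done at 30
  Job 5: M1 done at 33, M2 done at 37
  Job 6: M1 done at 43, M2 done at 46
  Job 1: M1 done at 47, M2 done at 49
Makespan = 49

49


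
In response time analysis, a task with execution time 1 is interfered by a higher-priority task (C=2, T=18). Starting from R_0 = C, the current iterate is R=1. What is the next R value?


R_next = C + ceil(R_prev / T_hp) * C_hp
ceil(1 / 18) = ceil(0.0556) = 1
Interference = 1 * 2 = 2
R_next = 1 + 2 = 3

3


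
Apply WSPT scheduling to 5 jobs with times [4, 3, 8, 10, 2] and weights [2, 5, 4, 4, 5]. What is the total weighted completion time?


Compute p/w ratios and sort ascending (WSPT): [(2, 5), (3, 5), (4, 2), (8, 4), (10, 4)]
Compute weighted completion times:
  Job (p=2,w=5): C=2, w*C=5*2=10
  Job (p=3,w=5): C=5, w*C=5*5=25
  Job (p=4,w=2): C=9, w*C=2*9=18
  Job (p=8,w=4): C=17, w*C=4*17=68
  Job (p=10,w=4): C=27, w*C=4*27=108
Total weighted completion time = 229

229


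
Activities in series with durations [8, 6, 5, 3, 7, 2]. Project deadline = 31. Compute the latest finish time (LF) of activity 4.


LF(activity 4) = deadline - sum of successor durations
Successors: activities 5 through 6 with durations [7, 2]
Sum of successor durations = 9
LF = 31 - 9 = 22

22


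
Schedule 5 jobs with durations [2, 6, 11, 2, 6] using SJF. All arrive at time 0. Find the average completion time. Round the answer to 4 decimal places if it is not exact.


SJF order (ascending): [2, 2, 6, 6, 11]
Completion times:
  Job 1: burst=2, C=2
  Job 2: burst=2, C=4
  Job 3: burst=6, C=10
  Job 4: burst=6, C=16
  Job 5: burst=11, C=27
Average completion = 59/5 = 11.8

11.8


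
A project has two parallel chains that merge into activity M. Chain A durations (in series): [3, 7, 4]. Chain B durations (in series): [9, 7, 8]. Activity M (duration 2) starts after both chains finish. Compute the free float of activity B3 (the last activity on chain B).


ES(B3) = sum of predecessors on chain B = 16
EF(B3) = ES + duration = 16 + 8 = 24
Successor of B3 is M. ES(M) = max(sum(A), sum(B)) = max(14, 24) = 24
Free float = ES(successor) - EF(current) = 24 - 24 = 0

0


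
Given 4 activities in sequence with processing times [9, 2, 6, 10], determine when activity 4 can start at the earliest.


Activity 4 starts after activities 1 through 3 complete.
Predecessor durations: [9, 2, 6]
ES = 9 + 2 + 6 = 17

17


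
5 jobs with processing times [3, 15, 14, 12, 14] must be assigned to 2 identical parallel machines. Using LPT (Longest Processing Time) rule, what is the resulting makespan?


Sort jobs in decreasing order (LPT): [15, 14, 14, 12, 3]
Assign each job to the least loaded machine:
  Machine 1: jobs [15, 12, 3], load = 30
  Machine 2: jobs [14, 14], load = 28
Makespan = max load = 30

30


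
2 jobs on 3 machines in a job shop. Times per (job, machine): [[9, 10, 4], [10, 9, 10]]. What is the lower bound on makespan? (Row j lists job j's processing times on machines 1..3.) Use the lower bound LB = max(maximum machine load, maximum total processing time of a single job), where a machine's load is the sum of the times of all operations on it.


Machine loads:
  Machine 1: 9 + 10 = 19
  Machine 2: 10 + 9 = 19
  Machine 3: 4 + 10 = 14
Max machine load = 19
Job totals:
  Job 1: 23
  Job 2: 29
Max job total = 29
Lower bound = max(19, 29) = 29

29


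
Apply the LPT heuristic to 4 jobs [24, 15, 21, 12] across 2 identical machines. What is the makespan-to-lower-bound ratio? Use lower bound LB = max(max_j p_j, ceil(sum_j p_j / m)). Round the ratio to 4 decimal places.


LPT order: [24, 21, 15, 12]
Machine loads after assignment: [36, 36]
LPT makespan = 36
Lower bound = max(max_job, ceil(total/2)) = max(24, 36) = 36
Ratio = 36 / 36 = 1.0

1.0


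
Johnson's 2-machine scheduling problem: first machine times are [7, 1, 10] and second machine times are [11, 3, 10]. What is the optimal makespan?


Apply Johnson's rule:
  Group 1 (a <= b): [(2, 1, 3), (1, 7, 11), (3, 10, 10)]
  Group 2 (a > b): []
Optimal job order: [2, 1, 3]
Schedule:
  Job 2: M1 done at 1, M2 done at 4
  Job 1: M1 done at 8, M2 done at 19
  Job 3: M1 done at 18, M2 done at 29
Makespan = 29

29


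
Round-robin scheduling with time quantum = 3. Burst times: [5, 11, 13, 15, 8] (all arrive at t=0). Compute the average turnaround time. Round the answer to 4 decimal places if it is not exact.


Time quantum = 3
Execution trace:
  J1 runs 3 units, time = 3
  J2 runs 3 units, time = 6
  J3 runs 3 units, time = 9
  J4 runs 3 units, time = 12
  J5 runs 3 units, time = 15
  J1 runs 2 units, time = 17
  J2 runs 3 units, time = 20
  J3 runs 3 units, time = 23
  J4 runs 3 units, time = 26
  J5 runs 3 units, time = 29
  J2 runs 3 units, time = 32
  J3 runs 3 units, time = 35
  J4 runs 3 units, time = 38
  J5 runs 2 units, time = 40
  J2 runs 2 units, time = 42
  J3 runs 3 units, time = 45
  J4 runs 3 units, time = 48
  J3 runs 1 units, time = 49
  J4 runs 3 units, time = 52
Finish times: [17, 42, 49, 52, 40]
Average turnaround = 200/5 = 40.0

40.0


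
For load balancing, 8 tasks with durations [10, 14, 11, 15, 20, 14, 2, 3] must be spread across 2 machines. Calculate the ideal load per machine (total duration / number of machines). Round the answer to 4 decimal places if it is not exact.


Total processing time = 10 + 14 + 11 + 15 + 20 + 14 + 2 + 3 = 89
Number of machines = 2
Ideal balanced load = 89 / 2 = 44.5

44.5


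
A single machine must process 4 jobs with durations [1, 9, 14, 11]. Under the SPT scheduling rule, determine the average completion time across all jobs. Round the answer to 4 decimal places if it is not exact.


Sort jobs by processing time (SPT order): [1, 9, 11, 14]
Compute completion times sequentially:
  Job 1: processing = 1, completes at 1
  Job 2: processing = 9, completes at 10
  Job 3: processing = 11, completes at 21
  Job 4: processing = 14, completes at 35
Sum of completion times = 67
Average completion time = 67/4 = 16.75

16.75


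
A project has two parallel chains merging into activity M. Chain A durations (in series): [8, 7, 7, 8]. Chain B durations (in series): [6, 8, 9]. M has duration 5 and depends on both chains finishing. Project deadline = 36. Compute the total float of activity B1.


Forward pass: ES(B1) = sum of predecessors on chain B = 0
EF = ES + duration = 0 + 6 = 6
Backward pass: LF(M) = deadline = 36; LS(M) = 36 - 5 = 31
LF(B1) = LS(M) - sum(successors on chain B) = 31 - 17 = 14
LS = LF - duration = 14 - 6 = 8
Total float = LS - ES = 8 - 0 = 8

8


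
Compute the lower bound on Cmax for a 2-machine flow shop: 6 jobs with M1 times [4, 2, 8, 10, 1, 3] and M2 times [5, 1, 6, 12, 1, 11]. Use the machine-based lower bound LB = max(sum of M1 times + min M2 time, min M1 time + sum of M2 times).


LB1 = sum(M1 times) + min(M2 times) = 28 + 1 = 29
LB2 = min(M1 times) + sum(M2 times) = 1 + 36 = 37
Lower bound = max(LB1, LB2) = max(29, 37) = 37

37


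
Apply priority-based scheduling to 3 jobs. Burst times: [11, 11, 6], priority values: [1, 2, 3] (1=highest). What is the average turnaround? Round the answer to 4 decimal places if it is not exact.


Sort by priority (ascending = highest first):
Order: [(1, 11), (2, 11), (3, 6)]
Completion times:
  Priority 1, burst=11, C=11
  Priority 2, burst=11, C=22
  Priority 3, burst=6, C=28
Average turnaround = 61/3 = 20.3333

20.3333


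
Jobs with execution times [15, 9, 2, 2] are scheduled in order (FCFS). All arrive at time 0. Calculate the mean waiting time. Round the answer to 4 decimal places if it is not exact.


FCFS order (as given): [15, 9, 2, 2]
Waiting times:
  Job 1: wait = 0
  Job 2: wait = 15
  Job 3: wait = 24
  Job 4: wait = 26
Sum of waiting times = 65
Average waiting time = 65/4 = 16.25

16.25


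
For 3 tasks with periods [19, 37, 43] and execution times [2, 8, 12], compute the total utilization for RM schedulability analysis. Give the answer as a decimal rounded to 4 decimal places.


Compute individual utilizations (exact fractions):
  Task 1: C/T = 2/19 (approx. 0.1053)
  Task 2: C/T = 8/37 (approx. 0.2162)
  Task 3: C/T = 12/43 (approx. 0.2791)
Total utilization U = 2/19 + 8/37 + 12/43 = 18154/30229
Rounded to 4 decimal places: U = 0.6005
RM (Liu & Layland) bound for 3 tasks = 0.779763; compare with U = 18154/30229 (approx. 0.600549)
U <= bound, so schedulable by RM sufficient condition.

0.6005


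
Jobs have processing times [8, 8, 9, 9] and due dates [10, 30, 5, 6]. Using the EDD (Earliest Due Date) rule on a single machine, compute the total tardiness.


Sort by due date (EDD order): [(9, 5), (9, 6), (8, 10), (8, 30)]
Compute completion times and tardiness:
  Job 1: p=9, d=5, C=9, tardiness=max(0,9-5)=4
  Job 2: p=9, d=6, C=18, tardiness=max(0,18-6)=12
  Job 3: p=8, d=10, C=26, tardiness=max(0,26-10)=16
  Job 4: p=8, d=30, C=34, tardiness=max(0,34-30)=4
Total tardiness = 36

36


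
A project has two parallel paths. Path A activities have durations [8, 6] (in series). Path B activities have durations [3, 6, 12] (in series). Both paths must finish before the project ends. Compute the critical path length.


Path A total = 8 + 6 = 14
Path B total = 3 + 6 + 12 = 21
Critical path = longest path = max(14, 21) = 21

21


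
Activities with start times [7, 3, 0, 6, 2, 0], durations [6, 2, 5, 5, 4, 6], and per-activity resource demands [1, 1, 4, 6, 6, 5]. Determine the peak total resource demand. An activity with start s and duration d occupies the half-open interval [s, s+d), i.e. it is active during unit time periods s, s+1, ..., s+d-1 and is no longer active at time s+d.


Each activity i is active on [start_i, start_i + duration_i).
Compute total resource usage per time slot:
  t=0: active resources = [4, 5], total = 9
  t=1: active resources = [4, 5], total = 9
  t=2: active resources = [4, 6, 5], total = 15
  t=3: active resources = [1, 4, 6, 5], total = 16
  t=4: active resources = [1, 4, 6, 5], total = 16
  t=5: active resources = [6, 5], total = 11
  t=6: active resources = [6], total = 6
  t=7: active resources = [1, 6], total = 7
  t=8: active resources = [1, 6], total = 7
  t=9: active resources = [1, 6], total = 7
  t=10: active resources = [1, 6], total = 7
  t=11: active resources = [1], total = 1
  t=12: active resources = [1], total = 1
Peak resource demand = 16

16


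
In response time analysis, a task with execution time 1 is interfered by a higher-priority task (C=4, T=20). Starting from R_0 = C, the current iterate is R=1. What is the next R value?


R_next = C + ceil(R_prev / T_hp) * C_hp
ceil(1 / 20) = ceil(0.05) = 1
Interference = 1 * 4 = 4
R_next = 1 + 4 = 5

5


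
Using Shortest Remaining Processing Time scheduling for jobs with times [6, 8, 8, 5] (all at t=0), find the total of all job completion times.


Since all jobs arrive at t=0, SRPT equals SPT ordering.
SPT order: [5, 6, 8, 8]
Completion times:
  Job 1: p=5, C=5
  Job 2: p=6, C=11
  Job 3: p=8, C=19
  Job 4: p=8, C=27
Total completion time = 5 + 11 + 19 + 27 = 62

62


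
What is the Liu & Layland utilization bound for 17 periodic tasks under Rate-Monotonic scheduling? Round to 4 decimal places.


Compute 2^(1/17) = 1.0416160107
Subtract 1: 1.0416160107 - 1 = 0.0416160107
Multiply by n: 17 * 0.0416160107 = 0.7074721819
Round to 4 dp: 0.7075

0.7075


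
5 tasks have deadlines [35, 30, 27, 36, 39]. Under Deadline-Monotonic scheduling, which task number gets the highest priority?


Sort tasks by relative deadline (ascending):
  Task 3: deadline = 27
  Task 2: deadline = 30
  Task 1: deadline = 35
  Task 4: deadline = 36
  Task 5: deadline = 39
Priority order (highest first): [3, 2, 1, 4, 5]
Highest priority task = 3

3


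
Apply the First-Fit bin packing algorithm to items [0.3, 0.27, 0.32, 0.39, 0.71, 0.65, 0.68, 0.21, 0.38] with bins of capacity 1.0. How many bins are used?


Place items sequentially using First-Fit:
  Item 0.3 -> new Bin 1
  Item 0.27 -> Bin 1 (now 0.57)
  Item 0.32 -> Bin 1 (now 0.89)
  Item 0.39 -> new Bin 2
  Item 0.71 -> new Bin 3
  Item 0.65 -> new Bin 4
  Item 0.68 -> new Bin 5
  Item 0.21 -> Bin 2 (now 0.6)
  Item 0.38 -> Bin 2 (now 0.98)
Total bins used = 5

5


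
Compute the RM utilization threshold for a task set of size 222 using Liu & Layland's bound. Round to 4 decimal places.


Compute 2^(1/222) = 1.0031271640
Subtract 1: 1.0031271640 - 1 = 0.0031271640
Multiply by n: 222 * 0.0031271640 = 0.6942304080
Round to 4 dp: 0.6942

0.6942


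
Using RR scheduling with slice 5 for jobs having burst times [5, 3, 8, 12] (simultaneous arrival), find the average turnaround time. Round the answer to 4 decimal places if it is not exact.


Time quantum = 5
Execution trace:
  J1 runs 5 units, time = 5
  J2 runs 3 units, time = 8
  J3 runs 5 units, time = 13
  J4 runs 5 units, time = 18
  J3 runs 3 units, time = 21
  J4 runs 5 units, time = 26
  J4 runs 2 units, time = 28
Finish times: [5, 8, 21, 28]
Average turnaround = 62/4 = 15.5

15.5


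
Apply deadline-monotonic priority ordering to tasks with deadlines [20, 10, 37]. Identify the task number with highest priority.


Sort tasks by relative deadline (ascending):
  Task 2: deadline = 10
  Task 1: deadline = 20
  Task 3: deadline = 37
Priority order (highest first): [2, 1, 3]
Highest priority task = 2

2


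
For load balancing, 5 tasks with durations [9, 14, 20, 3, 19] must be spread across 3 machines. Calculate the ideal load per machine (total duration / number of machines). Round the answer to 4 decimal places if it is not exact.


Total processing time = 9 + 14 + 20 + 3 + 19 = 65
Number of machines = 3
Ideal balanced load = 65 / 3 = 21.6667

21.6667


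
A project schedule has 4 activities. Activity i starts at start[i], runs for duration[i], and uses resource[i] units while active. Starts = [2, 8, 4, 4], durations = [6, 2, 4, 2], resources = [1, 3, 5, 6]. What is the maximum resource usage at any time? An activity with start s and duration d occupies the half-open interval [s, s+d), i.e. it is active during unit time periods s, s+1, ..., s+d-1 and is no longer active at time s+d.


Each activity i is active on [start_i, start_i + duration_i).
Compute total resource usage per time slot:
  t=0: active resources = [], total = 0
  t=1: active resources = [], total = 0
  t=2: active resources = [1], total = 1
  t=3: active resources = [1], total = 1
  t=4: active resources = [1, 5, 6], total = 12
  t=5: active resources = [1, 5, 6], total = 12
  t=6: active resources = [1, 5], total = 6
  t=7: active resources = [1, 5], total = 6
  t=8: active resources = [3], total = 3
  t=9: active resources = [3], total = 3
Peak resource demand = 12

12


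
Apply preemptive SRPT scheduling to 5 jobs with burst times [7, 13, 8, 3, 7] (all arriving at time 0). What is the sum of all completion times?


Since all jobs arrive at t=0, SRPT equals SPT ordering.
SPT order: [3, 7, 7, 8, 13]
Completion times:
  Job 1: p=3, C=3
  Job 2: p=7, C=10
  Job 3: p=7, C=17
  Job 4: p=8, C=25
  Job 5: p=13, C=38
Total completion time = 3 + 10 + 17 + 25 + 38 = 93

93
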